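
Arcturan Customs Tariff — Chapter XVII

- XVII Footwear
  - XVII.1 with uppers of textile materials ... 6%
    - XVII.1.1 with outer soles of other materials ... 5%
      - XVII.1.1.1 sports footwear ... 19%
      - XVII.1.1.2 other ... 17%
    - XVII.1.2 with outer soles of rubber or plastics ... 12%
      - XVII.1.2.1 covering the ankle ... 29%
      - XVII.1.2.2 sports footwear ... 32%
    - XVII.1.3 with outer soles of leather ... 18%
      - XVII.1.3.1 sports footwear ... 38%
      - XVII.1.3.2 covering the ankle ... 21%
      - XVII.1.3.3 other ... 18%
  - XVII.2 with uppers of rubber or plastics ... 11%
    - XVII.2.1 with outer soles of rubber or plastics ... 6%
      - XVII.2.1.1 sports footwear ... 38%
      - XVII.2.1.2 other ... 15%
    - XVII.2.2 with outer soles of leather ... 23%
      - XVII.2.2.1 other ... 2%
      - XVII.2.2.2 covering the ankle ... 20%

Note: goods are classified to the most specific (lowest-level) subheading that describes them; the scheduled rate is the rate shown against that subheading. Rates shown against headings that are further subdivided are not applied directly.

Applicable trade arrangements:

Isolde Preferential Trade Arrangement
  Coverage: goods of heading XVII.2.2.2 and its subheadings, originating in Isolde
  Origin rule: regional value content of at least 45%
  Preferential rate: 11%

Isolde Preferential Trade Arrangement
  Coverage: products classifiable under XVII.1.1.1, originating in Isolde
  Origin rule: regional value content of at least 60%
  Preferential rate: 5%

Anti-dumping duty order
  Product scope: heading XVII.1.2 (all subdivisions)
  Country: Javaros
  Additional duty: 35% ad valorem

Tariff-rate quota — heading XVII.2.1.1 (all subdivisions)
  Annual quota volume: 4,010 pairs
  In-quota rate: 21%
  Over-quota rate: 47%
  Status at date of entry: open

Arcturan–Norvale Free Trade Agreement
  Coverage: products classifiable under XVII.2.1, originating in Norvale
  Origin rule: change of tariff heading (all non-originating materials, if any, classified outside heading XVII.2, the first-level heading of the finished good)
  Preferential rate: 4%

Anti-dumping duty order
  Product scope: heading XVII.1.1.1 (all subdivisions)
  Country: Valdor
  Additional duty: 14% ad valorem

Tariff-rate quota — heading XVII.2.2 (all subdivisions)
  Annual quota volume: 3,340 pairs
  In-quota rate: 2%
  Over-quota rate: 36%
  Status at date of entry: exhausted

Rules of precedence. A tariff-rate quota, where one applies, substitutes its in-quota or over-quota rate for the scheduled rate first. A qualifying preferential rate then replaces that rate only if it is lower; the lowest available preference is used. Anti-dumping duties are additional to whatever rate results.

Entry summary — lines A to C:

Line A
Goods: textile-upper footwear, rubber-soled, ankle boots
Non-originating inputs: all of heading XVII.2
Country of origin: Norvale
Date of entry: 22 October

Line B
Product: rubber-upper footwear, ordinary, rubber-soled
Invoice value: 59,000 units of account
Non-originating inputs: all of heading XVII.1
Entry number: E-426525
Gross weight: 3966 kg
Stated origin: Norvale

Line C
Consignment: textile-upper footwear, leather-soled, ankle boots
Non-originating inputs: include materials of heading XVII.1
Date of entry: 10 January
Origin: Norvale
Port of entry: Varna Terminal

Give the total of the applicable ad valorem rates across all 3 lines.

Line A: textile-upper → XVII.1; rubber-soled → XVII.1.2; ankle boots → XVII.1.2.1. Scheduled 29%. Norvale agreement on XVII.2.1: XVII.1.2.1 not covered. → 29%.
Line B: rubber-upper → XVII.2; rubber-soled → XVII.2.1; ordinary → XVII.2.1.2. Scheduled 15%. Norvale agreement on XVII.2.1: CTH met → 4% available; preferential 4%. → 4%.
Line C: textile-upper → XVII.1; leather-soled → XVII.1.3; ankle boots → XVII.1.3.2. Scheduled 21%. Norvale agreement on XVII.2.1: XVII.1.3.2 not covered. → 21%.
Sum: 29% + 4% + 21% = 54%.

54%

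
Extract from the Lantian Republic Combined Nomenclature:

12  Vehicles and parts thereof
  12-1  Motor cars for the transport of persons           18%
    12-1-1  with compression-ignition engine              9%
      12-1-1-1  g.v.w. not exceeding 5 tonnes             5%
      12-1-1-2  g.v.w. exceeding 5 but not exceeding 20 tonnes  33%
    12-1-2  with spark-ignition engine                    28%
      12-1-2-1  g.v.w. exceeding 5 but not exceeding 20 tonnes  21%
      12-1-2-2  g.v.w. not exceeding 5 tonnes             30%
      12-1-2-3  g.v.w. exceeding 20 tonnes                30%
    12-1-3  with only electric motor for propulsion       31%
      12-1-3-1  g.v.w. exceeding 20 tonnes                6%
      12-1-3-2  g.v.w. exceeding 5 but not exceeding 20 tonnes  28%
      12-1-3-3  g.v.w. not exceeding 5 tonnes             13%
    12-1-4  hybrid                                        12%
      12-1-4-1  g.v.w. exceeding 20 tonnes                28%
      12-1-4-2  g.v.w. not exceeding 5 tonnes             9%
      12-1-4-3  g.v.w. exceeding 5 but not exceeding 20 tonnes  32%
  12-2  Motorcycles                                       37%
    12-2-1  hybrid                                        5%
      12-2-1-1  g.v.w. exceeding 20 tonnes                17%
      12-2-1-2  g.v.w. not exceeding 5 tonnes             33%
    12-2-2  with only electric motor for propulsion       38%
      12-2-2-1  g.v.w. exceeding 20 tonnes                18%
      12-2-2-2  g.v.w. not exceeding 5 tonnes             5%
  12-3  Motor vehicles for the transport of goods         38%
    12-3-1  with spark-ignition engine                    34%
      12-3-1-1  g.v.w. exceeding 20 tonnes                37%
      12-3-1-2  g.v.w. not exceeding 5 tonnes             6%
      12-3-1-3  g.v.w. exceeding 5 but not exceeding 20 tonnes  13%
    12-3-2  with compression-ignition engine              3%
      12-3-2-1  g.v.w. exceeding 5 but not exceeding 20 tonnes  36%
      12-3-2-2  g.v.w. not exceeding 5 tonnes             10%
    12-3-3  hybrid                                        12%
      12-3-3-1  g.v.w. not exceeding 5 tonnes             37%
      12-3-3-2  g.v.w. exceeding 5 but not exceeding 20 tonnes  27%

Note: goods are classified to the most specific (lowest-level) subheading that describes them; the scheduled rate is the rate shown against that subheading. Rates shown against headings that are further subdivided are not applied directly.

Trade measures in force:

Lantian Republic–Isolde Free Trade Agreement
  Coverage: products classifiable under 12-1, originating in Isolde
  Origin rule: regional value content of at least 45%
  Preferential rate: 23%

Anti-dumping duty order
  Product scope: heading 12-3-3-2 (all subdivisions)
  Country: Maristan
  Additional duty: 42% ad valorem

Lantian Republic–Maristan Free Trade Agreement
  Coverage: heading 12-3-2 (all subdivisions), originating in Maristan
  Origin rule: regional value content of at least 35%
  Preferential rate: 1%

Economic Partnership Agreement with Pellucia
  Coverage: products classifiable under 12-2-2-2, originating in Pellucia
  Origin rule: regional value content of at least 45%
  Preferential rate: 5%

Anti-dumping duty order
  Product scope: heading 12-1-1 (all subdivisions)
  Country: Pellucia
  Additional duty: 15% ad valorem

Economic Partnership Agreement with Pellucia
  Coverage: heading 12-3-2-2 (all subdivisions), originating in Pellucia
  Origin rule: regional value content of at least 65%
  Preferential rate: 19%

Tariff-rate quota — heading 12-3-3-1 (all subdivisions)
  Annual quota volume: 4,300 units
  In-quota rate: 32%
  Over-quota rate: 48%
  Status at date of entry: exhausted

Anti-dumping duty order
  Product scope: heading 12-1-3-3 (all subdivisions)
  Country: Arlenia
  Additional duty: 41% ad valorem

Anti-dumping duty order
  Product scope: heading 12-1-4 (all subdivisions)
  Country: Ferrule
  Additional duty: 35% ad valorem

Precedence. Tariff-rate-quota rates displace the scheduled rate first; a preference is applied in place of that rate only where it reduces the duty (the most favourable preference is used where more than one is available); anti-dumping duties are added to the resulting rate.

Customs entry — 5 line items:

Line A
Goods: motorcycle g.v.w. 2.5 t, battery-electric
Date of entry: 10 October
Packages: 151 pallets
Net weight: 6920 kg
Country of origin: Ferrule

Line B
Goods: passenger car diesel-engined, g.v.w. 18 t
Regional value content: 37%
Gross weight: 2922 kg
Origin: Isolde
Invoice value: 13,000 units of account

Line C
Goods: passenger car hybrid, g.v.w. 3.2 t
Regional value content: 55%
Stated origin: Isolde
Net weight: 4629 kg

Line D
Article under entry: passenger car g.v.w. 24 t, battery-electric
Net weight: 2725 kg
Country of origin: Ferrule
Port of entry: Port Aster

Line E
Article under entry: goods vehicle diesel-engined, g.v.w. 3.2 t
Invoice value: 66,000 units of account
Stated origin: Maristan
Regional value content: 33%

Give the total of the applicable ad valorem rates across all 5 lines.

63%

Line A: motorcycle → 12-2; battery-electric → 12-2-2; g.v.w. 2.5 t → 12-2-2-2. Scheduled 5%. No special measure applies. → 5%.
Line B: passenger car → 12-1; diesel-engined → 12-1-1; g.v.w. 18 t → 12-1-1-2. Scheduled 33%. Isolde agreement on 12-1: RVC < 45%. → 33%.
Line C: passenger car → 12-1; hybrid → 12-1-4; g.v.w. 3.2 t → 12-1-4-2. Scheduled 9%. Isolde agreement on 12-1: RVC ≥ 45% → 23% available; preference 23% not lower than 9% → no reduction. → 9%.
Line D: passenger car → 12-1; battery-electric → 12-1-3; g.v.w. 24 t → 12-1-3-1. Scheduled 6%. No special measure applies. → 6%.
Line E: goods vehicle → 12-3; diesel-engined → 12-3-2; g.v.w. 3.2 t → 12-3-2-2. Scheduled 10%. Maristan agreement on 12-3-2: RVC < 35%. → 10%.
Sum: 5% + 33% + 9% + 6% + 10% = 63%.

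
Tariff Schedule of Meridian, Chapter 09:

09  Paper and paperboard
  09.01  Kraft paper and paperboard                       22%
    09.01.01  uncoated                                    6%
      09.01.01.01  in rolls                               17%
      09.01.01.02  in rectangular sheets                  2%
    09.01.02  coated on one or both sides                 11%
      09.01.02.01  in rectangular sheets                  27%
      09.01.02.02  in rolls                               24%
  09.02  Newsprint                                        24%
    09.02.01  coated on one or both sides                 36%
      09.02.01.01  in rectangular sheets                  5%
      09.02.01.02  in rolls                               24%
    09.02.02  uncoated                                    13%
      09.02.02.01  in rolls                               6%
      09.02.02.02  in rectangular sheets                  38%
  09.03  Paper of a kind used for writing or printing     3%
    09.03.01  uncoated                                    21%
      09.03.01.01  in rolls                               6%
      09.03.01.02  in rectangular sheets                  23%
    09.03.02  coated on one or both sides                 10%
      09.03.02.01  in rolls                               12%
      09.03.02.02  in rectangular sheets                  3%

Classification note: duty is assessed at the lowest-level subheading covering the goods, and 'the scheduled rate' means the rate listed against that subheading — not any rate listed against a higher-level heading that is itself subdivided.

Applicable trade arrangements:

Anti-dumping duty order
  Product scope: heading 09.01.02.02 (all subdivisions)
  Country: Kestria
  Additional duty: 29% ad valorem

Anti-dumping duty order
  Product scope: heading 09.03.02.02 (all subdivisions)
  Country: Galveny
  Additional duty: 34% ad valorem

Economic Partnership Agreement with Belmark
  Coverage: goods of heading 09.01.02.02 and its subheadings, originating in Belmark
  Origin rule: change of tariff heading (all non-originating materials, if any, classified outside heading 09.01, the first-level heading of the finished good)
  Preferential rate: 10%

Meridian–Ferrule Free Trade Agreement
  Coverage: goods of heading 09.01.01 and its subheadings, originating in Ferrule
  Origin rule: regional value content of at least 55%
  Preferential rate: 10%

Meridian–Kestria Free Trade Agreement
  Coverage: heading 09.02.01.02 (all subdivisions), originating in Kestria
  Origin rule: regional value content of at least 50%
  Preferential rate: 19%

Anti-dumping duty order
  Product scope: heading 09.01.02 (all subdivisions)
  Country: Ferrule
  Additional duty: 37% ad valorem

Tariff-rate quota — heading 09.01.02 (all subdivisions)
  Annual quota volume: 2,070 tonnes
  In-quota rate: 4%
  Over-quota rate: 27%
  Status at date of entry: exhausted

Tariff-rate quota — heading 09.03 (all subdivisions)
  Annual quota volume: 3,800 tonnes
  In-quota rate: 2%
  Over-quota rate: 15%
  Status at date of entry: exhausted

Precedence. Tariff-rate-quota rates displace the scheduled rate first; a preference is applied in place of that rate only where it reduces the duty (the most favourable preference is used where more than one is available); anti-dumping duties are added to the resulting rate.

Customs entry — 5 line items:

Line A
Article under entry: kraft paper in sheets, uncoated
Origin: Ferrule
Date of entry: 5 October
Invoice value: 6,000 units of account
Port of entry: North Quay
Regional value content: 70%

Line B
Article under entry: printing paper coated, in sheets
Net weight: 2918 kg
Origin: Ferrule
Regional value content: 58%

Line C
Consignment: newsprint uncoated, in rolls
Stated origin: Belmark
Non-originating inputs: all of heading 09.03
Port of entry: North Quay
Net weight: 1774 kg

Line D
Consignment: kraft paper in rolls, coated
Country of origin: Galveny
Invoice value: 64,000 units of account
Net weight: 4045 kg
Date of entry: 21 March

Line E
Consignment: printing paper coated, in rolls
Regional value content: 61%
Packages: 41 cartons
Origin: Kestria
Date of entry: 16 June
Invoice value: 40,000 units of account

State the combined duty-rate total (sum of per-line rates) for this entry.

Line A: kraft paper → 09.01; uncoated → 09.01.01; in sheets → 09.01.01.02. Scheduled 2%. Ferrule agreement on 09.01.01: RVC ≥ 55% → 10% available; preference 10% not lower than 2% → no reduction. → 2%.
Line B: printing paper → 09.03; coated → 09.03.02; in sheets → 09.03.02.02. Scheduled 3%. quota on 09.03 exhausted → over-quota 15%; Ferrule agreement on 09.01.01: 09.03.02.02 not covered. → 15%.
Line C: newsprint → 09.02; uncoated → 09.02.02; in rolls → 09.02.02.01. Scheduled 6%. Belmark agreement on 09.01.02.02: 09.02.02.01 not covered. → 6%.
Line D: kraft paper → 09.01; coated → 09.01.02; in rolls → 09.01.02.02. Scheduled 24%. quota on 09.01.02 exhausted → over-quota 27%. → 27%.
Line E: printing paper → 09.03; coated → 09.03.02; in rolls → 09.03.02.01. Scheduled 12%. quota on 09.03 exhausted → over-quota 15%; Kestria agreement on 09.02.01.02: 09.03.02.01 not covered. → 15%.
Sum: 2% + 15% + 6% + 27% + 15% = 65%.

65%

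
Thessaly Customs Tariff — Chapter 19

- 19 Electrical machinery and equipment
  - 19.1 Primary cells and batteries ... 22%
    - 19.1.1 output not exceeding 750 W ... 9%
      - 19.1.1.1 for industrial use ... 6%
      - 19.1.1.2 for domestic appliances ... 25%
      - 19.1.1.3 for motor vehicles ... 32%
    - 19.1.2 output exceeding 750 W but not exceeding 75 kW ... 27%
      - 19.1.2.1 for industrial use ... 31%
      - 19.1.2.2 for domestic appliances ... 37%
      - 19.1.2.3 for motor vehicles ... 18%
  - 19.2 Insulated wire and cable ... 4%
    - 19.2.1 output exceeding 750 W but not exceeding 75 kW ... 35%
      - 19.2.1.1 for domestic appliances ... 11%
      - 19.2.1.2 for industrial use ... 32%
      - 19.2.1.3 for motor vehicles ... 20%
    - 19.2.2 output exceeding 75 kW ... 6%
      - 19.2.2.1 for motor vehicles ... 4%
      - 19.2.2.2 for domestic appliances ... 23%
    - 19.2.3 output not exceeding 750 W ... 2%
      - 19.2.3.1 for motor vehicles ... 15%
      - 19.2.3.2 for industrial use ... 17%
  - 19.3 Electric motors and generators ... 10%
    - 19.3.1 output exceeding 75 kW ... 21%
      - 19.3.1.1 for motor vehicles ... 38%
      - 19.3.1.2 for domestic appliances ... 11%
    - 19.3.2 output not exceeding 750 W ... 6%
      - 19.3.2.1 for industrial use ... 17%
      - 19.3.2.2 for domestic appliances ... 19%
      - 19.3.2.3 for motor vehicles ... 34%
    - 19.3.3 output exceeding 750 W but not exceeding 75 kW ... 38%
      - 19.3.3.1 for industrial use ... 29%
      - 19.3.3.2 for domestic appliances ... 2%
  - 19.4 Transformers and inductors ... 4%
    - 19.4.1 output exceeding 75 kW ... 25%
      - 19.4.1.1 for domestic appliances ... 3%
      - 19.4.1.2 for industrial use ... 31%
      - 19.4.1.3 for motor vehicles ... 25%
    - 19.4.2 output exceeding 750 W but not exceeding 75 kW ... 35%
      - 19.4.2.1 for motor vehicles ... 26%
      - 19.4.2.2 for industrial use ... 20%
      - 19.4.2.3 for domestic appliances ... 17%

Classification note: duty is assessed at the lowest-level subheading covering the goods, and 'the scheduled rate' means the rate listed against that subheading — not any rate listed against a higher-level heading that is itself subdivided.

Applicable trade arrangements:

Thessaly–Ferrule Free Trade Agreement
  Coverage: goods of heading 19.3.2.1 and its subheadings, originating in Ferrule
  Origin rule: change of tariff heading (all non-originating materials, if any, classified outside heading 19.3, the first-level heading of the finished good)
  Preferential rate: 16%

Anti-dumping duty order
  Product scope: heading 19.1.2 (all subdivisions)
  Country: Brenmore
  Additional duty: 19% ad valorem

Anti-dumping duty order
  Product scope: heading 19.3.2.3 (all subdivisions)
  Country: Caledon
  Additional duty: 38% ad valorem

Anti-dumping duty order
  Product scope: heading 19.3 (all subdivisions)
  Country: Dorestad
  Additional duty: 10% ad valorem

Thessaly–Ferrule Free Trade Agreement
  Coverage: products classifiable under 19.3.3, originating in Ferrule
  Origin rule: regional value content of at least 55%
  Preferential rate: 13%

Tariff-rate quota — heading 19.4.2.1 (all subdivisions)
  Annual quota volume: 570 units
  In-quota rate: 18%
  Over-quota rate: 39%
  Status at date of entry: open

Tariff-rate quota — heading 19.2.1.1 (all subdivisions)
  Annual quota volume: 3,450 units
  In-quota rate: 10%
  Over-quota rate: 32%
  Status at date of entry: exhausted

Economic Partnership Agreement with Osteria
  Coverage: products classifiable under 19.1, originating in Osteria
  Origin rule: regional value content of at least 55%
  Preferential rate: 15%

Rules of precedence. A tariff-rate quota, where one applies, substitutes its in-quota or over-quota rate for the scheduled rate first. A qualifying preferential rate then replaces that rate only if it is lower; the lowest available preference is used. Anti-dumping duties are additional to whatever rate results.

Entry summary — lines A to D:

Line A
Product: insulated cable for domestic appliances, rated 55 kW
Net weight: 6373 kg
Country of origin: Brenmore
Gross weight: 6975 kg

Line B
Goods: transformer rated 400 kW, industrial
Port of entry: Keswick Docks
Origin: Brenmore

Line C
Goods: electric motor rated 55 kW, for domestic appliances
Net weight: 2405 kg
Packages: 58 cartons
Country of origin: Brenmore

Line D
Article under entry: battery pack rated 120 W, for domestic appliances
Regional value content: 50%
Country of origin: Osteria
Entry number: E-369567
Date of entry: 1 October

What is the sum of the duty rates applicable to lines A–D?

90%

Line A: insulated cable → 19.2; rated 55 kW → 19.2.1; for domestic appliances → 19.2.1.1. Scheduled 11%. quota on 19.2.1.1 exhausted → over-quota 32%. → 32%.
Line B: transformer → 19.4; rated 400 kW → 19.4.1; industrial → 19.4.1.2. Scheduled 31%. No special measure applies. → 31%.
Line C: electric motor → 19.3; rated 55 kW → 19.3.3; for domestic appliances → 19.3.3.2. Scheduled 2%. No special measure applies. → 2%.
Line D: battery pack → 19.1; rated 120 W → 19.1.1; for domestic appliances → 19.1.1.2. Scheduled 25%. Osteria agreement on 19.1: RVC < 55%. → 25%.
Sum: 32% + 31% + 2% + 25% = 90%.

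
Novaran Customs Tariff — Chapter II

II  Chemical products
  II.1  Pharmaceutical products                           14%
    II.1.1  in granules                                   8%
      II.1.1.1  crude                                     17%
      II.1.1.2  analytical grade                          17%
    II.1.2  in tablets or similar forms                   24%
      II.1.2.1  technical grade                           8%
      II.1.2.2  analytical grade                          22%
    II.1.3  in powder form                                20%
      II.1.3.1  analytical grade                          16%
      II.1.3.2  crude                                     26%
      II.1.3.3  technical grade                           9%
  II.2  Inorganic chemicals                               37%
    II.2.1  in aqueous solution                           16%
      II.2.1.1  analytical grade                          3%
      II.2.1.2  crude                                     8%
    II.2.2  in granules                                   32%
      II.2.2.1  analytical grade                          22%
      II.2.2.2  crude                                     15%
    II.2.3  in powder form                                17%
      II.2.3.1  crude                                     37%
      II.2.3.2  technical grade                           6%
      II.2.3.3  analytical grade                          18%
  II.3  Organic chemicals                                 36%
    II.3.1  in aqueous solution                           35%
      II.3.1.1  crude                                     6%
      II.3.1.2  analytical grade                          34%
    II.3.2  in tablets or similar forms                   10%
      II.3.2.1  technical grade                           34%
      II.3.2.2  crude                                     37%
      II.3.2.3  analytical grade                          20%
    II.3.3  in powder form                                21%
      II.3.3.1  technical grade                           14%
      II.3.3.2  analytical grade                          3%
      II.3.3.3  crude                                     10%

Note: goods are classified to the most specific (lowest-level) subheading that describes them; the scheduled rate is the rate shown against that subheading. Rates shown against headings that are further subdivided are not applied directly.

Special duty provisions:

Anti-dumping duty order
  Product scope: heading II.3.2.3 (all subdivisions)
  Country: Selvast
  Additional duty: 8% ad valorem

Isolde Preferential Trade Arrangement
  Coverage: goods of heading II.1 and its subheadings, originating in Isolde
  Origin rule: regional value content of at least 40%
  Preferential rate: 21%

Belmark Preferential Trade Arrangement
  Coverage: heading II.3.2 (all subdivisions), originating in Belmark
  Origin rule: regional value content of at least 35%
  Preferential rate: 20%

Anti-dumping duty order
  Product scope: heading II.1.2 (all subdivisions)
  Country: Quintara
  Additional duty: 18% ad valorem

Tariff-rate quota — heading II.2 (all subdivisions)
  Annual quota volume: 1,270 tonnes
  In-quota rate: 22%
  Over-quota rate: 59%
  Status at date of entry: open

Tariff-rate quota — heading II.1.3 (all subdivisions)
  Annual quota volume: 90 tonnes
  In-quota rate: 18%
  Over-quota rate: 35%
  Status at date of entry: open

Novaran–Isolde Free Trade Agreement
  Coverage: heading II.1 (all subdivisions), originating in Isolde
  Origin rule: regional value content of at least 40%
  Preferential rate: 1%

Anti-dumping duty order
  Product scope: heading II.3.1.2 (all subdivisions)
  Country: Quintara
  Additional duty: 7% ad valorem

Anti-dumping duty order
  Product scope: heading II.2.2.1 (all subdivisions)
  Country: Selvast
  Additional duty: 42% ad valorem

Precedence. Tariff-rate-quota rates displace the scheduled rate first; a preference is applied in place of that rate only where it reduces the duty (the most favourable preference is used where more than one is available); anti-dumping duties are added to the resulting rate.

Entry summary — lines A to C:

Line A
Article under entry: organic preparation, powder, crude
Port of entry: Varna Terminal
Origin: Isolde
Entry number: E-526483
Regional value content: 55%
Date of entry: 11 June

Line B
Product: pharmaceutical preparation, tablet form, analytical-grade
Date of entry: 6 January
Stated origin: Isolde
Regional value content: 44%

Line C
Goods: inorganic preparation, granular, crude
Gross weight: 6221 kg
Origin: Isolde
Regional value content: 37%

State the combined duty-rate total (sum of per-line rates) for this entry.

Line A: organic → II.3; powder → II.3.3; crude → II.3.3.3. Scheduled 10%. Isolde agreement on II.1: II.3.3.3 not covered; Isolde agreement on II.1: II.3.3.3 not covered. → 10%.
Line B: pharmaceutical → II.1; tablet form → II.1.2; analytical-grade → II.1.2.2. Scheduled 22%. Isolde agreement on II.1: RVC ≥ 40% → 21% available; Isolde agreement on II.1: RVC ≥ 40% → 1% available; preferential 1%. → 1%.
Line C: inorganic → II.2; granular → II.2.2; crude → II.2.2.2. Scheduled 15%. quota on II.2 open → in-quota 22%; Isolde agreement on II.1: II.2.2.2 not covered; Isolde agreement on II.1: II.2.2.2 not covered. → 22%.
Sum: 10% + 1% + 22% = 33%.

33%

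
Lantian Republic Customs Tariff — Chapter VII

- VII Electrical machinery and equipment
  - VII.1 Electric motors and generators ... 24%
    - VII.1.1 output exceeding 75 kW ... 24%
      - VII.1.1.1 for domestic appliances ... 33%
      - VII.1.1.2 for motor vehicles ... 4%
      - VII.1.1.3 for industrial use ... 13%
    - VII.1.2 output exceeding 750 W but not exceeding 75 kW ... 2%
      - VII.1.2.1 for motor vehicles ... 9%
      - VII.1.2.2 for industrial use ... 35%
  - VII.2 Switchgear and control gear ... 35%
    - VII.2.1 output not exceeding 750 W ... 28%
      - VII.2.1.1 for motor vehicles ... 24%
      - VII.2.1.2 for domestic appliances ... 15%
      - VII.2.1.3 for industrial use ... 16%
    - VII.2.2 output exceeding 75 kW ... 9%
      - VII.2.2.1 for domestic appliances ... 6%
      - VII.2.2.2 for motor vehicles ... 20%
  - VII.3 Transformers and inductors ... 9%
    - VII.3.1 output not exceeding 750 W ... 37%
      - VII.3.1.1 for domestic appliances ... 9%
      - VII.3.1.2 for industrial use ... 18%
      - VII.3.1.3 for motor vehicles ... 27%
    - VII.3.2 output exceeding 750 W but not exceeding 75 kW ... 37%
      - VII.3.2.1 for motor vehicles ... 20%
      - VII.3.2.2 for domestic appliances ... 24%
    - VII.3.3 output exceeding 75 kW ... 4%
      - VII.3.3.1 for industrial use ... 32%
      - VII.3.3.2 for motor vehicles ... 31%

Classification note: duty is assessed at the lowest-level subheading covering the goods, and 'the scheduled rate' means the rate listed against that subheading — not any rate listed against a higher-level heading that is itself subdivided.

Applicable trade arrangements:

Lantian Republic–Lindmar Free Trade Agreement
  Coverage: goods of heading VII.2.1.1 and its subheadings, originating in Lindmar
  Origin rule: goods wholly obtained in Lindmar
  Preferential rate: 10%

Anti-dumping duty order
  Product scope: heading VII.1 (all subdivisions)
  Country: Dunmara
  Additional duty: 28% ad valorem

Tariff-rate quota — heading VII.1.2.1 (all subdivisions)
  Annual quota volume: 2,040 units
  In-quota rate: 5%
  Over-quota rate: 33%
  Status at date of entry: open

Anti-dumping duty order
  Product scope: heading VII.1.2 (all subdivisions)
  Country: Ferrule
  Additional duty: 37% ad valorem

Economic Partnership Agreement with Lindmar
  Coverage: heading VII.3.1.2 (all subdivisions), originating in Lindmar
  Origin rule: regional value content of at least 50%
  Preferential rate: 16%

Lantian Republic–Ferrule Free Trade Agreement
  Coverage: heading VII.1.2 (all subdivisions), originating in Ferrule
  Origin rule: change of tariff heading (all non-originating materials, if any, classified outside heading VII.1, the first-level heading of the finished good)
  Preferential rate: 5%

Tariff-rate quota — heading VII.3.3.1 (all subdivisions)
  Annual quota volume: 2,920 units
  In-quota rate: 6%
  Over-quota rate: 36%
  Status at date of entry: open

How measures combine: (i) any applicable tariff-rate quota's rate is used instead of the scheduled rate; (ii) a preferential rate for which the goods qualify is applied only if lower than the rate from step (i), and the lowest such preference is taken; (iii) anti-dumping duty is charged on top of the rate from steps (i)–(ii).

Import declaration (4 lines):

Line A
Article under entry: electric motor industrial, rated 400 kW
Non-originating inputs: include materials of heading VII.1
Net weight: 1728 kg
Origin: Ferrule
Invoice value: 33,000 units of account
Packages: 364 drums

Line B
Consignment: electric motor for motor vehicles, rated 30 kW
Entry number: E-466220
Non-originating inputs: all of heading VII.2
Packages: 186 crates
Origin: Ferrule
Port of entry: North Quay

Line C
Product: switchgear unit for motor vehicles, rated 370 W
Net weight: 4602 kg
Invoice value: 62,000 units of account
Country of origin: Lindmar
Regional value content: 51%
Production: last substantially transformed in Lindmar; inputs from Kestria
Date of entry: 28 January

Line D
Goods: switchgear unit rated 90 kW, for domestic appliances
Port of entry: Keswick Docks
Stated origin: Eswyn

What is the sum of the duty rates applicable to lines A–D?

85%

Line A: electric motor → VII.1; rated 400 kW → VII.1.1; industrial → VII.1.1.3. Scheduled 13%. Ferrule agreement on VII.1.2: VII.1.1.3 not covered. → 13%.
Line B: electric motor → VII.1; rated 30 kW → VII.1.2; for motor vehicles → VII.1.2.1. Scheduled 9%. quota on VII.1.2.1 open → in-quota 5%; Ferrule agreement on VII.1.2: CTH met → 5% available; preference 5% not lower than 5% → no reduction; anti-dumping (Ferrule, VII.1.2): +37%; total 5% + 37% = 42%. → 42%.
Line C: switchgear unit → VII.2; rated 370 W → VII.2.1; for motor vehicles → VII.2.1.1. Scheduled 24%. Lindmar agreement on VII.2.1.1: not wholly obtained; Lindmar agreement on VII.3.1.2: VII.2.1.1 not covered. → 24%.
Line D: switchgear unit → VII.2; rated 90 kW → VII.2.2; for domestic appliances → VII.2.2.1. Scheduled 6%. No special measure applies. → 6%.
Sum: 13% + 42% + 24% + 6% = 85%.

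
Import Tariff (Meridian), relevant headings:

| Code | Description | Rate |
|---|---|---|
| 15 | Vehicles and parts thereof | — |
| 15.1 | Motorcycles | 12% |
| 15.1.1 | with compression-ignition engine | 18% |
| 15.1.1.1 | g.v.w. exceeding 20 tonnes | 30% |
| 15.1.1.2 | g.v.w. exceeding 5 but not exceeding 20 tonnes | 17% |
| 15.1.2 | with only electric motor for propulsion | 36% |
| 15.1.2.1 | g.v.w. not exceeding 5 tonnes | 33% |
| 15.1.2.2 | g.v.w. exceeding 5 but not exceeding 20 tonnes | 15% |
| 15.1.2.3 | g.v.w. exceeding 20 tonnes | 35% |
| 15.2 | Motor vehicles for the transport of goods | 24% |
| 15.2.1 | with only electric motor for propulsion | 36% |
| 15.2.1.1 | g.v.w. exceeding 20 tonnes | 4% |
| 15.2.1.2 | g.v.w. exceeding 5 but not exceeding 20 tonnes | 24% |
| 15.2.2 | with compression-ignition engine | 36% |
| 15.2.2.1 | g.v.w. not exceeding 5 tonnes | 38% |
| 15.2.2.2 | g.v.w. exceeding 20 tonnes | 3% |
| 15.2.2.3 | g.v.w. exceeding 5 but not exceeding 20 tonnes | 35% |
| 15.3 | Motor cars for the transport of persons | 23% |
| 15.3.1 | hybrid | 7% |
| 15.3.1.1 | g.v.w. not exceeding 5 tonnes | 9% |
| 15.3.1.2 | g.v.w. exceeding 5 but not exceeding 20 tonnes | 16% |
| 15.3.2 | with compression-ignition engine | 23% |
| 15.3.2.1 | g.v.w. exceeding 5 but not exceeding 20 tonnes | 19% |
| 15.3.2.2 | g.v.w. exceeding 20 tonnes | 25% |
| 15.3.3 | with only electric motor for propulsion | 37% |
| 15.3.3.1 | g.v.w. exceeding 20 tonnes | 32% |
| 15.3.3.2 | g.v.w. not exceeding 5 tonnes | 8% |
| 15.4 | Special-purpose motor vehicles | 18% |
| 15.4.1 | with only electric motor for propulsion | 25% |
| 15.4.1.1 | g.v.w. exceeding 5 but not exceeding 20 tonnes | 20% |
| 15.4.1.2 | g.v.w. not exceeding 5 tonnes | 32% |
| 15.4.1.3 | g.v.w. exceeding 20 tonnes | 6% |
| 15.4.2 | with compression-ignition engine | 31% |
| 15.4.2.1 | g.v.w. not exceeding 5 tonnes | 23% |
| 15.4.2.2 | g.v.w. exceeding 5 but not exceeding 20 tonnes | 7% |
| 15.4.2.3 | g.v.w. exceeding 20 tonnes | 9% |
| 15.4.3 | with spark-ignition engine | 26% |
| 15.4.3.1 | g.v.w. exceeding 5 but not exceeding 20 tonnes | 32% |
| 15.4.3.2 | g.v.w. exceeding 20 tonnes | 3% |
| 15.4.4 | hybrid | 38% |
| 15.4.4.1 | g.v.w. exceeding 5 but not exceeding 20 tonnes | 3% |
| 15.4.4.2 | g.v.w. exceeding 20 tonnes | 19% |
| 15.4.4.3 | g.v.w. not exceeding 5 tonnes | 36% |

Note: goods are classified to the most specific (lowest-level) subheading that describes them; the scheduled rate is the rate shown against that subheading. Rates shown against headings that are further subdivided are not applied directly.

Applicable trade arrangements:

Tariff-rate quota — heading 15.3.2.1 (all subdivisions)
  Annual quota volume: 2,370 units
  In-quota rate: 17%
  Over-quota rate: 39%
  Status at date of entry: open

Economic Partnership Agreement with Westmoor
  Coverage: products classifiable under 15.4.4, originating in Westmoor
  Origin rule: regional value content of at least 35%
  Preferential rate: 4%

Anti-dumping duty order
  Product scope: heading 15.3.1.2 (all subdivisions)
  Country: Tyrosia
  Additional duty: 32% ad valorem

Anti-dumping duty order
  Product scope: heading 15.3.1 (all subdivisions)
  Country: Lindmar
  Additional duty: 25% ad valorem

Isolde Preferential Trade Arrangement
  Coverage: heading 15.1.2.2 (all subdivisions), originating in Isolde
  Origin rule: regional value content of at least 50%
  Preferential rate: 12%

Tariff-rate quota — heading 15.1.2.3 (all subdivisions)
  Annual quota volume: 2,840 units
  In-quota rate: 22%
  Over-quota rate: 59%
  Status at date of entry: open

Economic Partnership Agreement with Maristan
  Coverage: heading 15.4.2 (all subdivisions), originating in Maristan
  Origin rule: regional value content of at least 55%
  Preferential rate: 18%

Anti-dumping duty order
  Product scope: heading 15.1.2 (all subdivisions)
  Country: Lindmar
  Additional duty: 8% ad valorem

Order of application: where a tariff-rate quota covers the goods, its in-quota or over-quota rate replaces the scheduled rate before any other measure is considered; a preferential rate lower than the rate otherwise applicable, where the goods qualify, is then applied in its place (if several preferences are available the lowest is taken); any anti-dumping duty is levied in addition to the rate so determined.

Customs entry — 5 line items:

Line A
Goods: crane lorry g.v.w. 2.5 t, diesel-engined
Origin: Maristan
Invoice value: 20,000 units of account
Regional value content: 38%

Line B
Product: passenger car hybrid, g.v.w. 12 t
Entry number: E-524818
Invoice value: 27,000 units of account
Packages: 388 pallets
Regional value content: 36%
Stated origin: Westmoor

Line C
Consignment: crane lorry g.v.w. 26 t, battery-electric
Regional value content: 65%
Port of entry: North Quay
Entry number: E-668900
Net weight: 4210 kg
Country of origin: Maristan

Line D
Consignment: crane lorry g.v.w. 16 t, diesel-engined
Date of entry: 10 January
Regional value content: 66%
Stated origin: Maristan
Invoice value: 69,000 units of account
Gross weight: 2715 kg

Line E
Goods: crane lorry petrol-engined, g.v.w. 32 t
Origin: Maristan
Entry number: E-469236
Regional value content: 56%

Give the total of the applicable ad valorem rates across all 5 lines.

55%

Line A: crane lorry → 15.4; diesel-engined → 15.4.2; g.v.w. 2.5 t → 15.4.2.1. Scheduled 23%. Maristan agreement on 15.4.2: RVC < 55%. → 23%.
Line B: passenger car → 15.3; hybrid → 15.3.1; g.v.w. 12 t → 15.3.1.2. Scheduled 16%. Westmoor agreement on 15.4.4: 15.3.1.2 not covered. → 16%.
Line C: crane lorry → 15.4; battery-electric → 15.4.1; g.v.w. 26 t → 15.4.1.3. Scheduled 6%. Maristan agreement on 15.4.2: 15.4.1.3 not covered. → 6%.
Line D: crane lorry → 15.4; diesel-engined → 15.4.2; g.v.w. 16 t → 15.4.2.2. Scheduled 7%. Maristan agreement on 15.4.2: RVC ≥ 55% → 18% available; preference 18% not lower than 7% → no reduction. → 7%.
Line E: crane lorry → 15.4; petrol-engined → 15.4.3; g.v.w. 32 t → 15.4.3.2. Scheduled 3%. Maristan agreement on 15.4.2: 15.4.3.2 not covered. → 3%.
Sum: 23% + 16% + 6% + 7% + 3% = 55%.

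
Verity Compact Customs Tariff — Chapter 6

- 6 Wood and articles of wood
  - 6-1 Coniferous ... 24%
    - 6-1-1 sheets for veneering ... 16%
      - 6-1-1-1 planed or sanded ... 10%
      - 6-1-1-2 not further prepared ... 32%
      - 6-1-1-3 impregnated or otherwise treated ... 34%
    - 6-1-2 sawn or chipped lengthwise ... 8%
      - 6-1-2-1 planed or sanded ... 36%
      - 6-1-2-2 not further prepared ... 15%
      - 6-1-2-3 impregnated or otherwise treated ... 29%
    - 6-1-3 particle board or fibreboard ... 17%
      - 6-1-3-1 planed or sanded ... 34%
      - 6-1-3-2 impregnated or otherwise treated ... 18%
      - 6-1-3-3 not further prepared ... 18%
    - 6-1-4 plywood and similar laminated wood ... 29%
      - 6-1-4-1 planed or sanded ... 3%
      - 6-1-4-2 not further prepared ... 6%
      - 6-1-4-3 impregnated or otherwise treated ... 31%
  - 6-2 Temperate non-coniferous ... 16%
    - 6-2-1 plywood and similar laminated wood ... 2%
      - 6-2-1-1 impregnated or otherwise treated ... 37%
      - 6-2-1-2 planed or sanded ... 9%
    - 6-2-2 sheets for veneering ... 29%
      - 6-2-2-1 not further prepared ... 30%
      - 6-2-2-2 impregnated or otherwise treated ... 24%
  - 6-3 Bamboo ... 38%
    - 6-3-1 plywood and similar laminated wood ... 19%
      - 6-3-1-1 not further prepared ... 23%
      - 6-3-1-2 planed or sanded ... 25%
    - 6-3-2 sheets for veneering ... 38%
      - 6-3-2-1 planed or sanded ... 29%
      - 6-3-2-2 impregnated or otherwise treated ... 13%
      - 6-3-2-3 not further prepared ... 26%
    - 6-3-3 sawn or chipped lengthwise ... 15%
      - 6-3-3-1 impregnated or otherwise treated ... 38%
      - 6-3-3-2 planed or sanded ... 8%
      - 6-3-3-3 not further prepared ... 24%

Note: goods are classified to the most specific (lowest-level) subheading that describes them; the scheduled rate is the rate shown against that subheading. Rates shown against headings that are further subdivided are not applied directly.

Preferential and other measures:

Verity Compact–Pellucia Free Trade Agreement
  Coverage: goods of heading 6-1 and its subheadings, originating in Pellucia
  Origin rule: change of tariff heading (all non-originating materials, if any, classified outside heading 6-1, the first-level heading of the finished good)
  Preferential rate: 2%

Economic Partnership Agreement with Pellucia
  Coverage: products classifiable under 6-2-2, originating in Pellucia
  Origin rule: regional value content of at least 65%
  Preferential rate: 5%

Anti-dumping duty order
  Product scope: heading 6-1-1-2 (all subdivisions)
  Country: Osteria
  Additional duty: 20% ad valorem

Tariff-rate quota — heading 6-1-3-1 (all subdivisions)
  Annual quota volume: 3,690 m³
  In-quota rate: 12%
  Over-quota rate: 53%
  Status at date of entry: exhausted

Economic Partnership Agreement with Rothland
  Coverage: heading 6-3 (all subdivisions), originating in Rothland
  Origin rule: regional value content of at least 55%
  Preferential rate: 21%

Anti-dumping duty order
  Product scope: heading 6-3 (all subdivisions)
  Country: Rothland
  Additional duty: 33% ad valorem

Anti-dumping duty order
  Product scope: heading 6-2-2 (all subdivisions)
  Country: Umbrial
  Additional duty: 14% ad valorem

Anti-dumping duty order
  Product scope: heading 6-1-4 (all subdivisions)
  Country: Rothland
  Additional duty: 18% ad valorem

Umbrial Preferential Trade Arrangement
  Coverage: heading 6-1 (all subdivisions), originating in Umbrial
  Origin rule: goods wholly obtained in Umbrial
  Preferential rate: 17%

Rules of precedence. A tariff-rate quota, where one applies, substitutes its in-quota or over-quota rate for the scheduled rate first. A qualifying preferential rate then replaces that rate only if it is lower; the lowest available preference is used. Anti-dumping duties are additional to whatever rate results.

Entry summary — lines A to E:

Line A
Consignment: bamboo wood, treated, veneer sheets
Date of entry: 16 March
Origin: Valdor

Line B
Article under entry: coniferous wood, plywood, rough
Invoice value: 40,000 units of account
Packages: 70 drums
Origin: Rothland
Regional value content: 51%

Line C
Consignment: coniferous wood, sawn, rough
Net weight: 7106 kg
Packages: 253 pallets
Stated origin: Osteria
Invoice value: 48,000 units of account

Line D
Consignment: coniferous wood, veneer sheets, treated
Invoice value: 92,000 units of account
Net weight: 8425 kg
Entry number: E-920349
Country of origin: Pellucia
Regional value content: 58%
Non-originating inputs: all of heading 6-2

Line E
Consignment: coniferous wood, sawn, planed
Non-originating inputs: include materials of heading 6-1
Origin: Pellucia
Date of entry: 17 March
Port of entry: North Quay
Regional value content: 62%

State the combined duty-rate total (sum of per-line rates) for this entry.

90%

Line A: bamboo → 6-3; veneer sheets → 6-3-2; treated → 6-3-2-2. Scheduled 13%. No special measure applies. → 13%.
Line B: coniferous → 6-1; plywood → 6-1-4; rough → 6-1-4-2. Scheduled 6%. Rothland agreement on 6-3: 6-1-4-2 not covered; anti-dumping (Rothland, 6-1-4): +18%; total 6% + 18% = 24%. → 24%.
Line C: coniferous → 6-1; sawn → 6-1-2; rough → 6-1-2-2. Scheduled 15%. No special measure applies. → 15%.
Line D: coniferous → 6-1; veneer sheets → 6-1-1; treated → 6-1-1-3. Scheduled 34%. Pellucia agreement on 6-1: CTH met → 2% available; Pellucia agreement on 6-2-2: 6-1-1-3 not covered; preferential 2%. → 2%.
Line E: coniferous → 6-1; sawn → 6-1-2; planed → 6-1-2-1. Scheduled 36%. Pellucia agreement on 6-1: CTH not met; Pellucia agreement on 6-2-2: 6-1-2-1 not covered. → 36%.
Sum: 13% + 24% + 15% + 2% + 36% = 90%.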